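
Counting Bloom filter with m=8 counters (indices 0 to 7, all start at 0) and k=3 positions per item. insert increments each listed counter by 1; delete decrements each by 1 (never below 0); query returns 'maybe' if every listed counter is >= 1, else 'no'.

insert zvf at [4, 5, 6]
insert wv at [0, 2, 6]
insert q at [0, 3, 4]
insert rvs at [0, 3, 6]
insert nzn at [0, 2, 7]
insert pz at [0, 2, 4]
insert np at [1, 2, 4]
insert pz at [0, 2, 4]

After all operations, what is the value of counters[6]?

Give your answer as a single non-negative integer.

Answer: 3

Derivation:
Step 1: insert zvf at [4, 5, 6] -> counters=[0,0,0,0,1,1,1,0]
Step 2: insert wv at [0, 2, 6] -> counters=[1,0,1,0,1,1,2,0]
Step 3: insert q at [0, 3, 4] -> counters=[2,0,1,1,2,1,2,0]
Step 4: insert rvs at [0, 3, 6] -> counters=[3,0,1,2,2,1,3,0]
Step 5: insert nzn at [0, 2, 7] -> counters=[4,0,2,2,2,1,3,1]
Step 6: insert pz at [0, 2, 4] -> counters=[5,0,3,2,3,1,3,1]
Step 7: insert np at [1, 2, 4] -> counters=[5,1,4,2,4,1,3,1]
Step 8: insert pz at [0, 2, 4] -> counters=[6,1,5,2,5,1,3,1]
Final counters=[6,1,5,2,5,1,3,1] -> counters[6]=3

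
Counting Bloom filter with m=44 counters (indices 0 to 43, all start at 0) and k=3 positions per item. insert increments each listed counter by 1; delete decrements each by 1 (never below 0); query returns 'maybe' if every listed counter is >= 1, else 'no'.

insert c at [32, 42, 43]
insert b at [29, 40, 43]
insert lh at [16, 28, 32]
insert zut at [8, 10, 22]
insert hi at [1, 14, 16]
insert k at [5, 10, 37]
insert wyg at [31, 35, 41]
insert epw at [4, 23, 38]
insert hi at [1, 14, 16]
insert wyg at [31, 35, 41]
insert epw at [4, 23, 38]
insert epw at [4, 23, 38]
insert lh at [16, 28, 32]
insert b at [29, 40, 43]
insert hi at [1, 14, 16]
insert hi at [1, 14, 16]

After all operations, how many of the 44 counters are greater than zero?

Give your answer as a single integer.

Step 1: insert c at [32, 42, 43] -> counters=[0,0,0,0,0,0,0,0,0,0,0,0,0,0,0,0,0,0,0,0,0,0,0,0,0,0,0,0,0,0,0,0,1,0,0,0,0,0,0,0,0,0,1,1]
Step 2: insert b at [29, 40, 43] -> counters=[0,0,0,0,0,0,0,0,0,0,0,0,0,0,0,0,0,0,0,0,0,0,0,0,0,0,0,0,0,1,0,0,1,0,0,0,0,0,0,0,1,0,1,2]
Step 3: insert lh at [16, 28, 32] -> counters=[0,0,0,0,0,0,0,0,0,0,0,0,0,0,0,0,1,0,0,0,0,0,0,0,0,0,0,0,1,1,0,0,2,0,0,0,0,0,0,0,1,0,1,2]
Step 4: insert zut at [8, 10, 22] -> counters=[0,0,0,0,0,0,0,0,1,0,1,0,0,0,0,0,1,0,0,0,0,0,1,0,0,0,0,0,1,1,0,0,2,0,0,0,0,0,0,0,1,0,1,2]
Step 5: insert hi at [1, 14, 16] -> counters=[0,1,0,0,0,0,0,0,1,0,1,0,0,0,1,0,2,0,0,0,0,0,1,0,0,0,0,0,1,1,0,0,2,0,0,0,0,0,0,0,1,0,1,2]
Step 6: insert k at [5, 10, 37] -> counters=[0,1,0,0,0,1,0,0,1,0,2,0,0,0,1,0,2,0,0,0,0,0,1,0,0,0,0,0,1,1,0,0,2,0,0,0,0,1,0,0,1,0,1,2]
Step 7: insert wyg at [31, 35, 41] -> counters=[0,1,0,0,0,1,0,0,1,0,2,0,0,0,1,0,2,0,0,0,0,0,1,0,0,0,0,0,1,1,0,1,2,0,0,1,0,1,0,0,1,1,1,2]
Step 8: insert epw at [4, 23, 38] -> counters=[0,1,0,0,1,1,0,0,1,0,2,0,0,0,1,0,2,0,0,0,0,0,1,1,0,0,0,0,1,1,0,1,2,0,0,1,0,1,1,0,1,1,1,2]
Step 9: insert hi at [1, 14, 16] -> counters=[0,2,0,0,1,1,0,0,1,0,2,0,0,0,2,0,3,0,0,0,0,0,1,1,0,0,0,0,1,1,0,1,2,0,0,1,0,1,1,0,1,1,1,2]
Step 10: insert wyg at [31, 35, 41] -> counters=[0,2,0,0,1,1,0,0,1,0,2,0,0,0,2,0,3,0,0,0,0,0,1,1,0,0,0,0,1,1,0,2,2,0,0,2,0,1,1,0,1,2,1,2]
Step 11: insert epw at [4, 23, 38] -> counters=[0,2,0,0,2,1,0,0,1,0,2,0,0,0,2,0,3,0,0,0,0,0,1,2,0,0,0,0,1,1,0,2,2,0,0,2,0,1,2,0,1,2,1,2]
Step 12: insert epw at [4, 23, 38] -> counters=[0,2,0,0,3,1,0,0,1,0,2,0,0,0,2,0,3,0,0,0,0,0,1,3,0,0,0,0,1,1,0,2,2,0,0,2,0,1,3,0,1,2,1,2]
Step 13: insert lh at [16, 28, 32] -> counters=[0,2,0,0,3,1,0,0,1,0,2,0,0,0,2,0,4,0,0,0,0,0,1,3,0,0,0,0,2,1,0,2,3,0,0,2,0,1,3,0,1,2,1,2]
Step 14: insert b at [29, 40, 43] -> counters=[0,2,0,0,3,1,0,0,1,0,2,0,0,0,2,0,4,0,0,0,0,0,1,3,0,0,0,0,2,2,0,2,3,0,0,2,0,1,3,0,2,2,1,3]
Step 15: insert hi at [1, 14, 16] -> counters=[0,3,0,0,3,1,0,0,1,0,2,0,0,0,3,0,5,0,0,0,0,0,1,3,0,0,0,0,2,2,0,2,3,0,0,2,0,1,3,0,2,2,1,3]
Step 16: insert hi at [1, 14, 16] -> counters=[0,4,0,0,3,1,0,0,1,0,2,0,0,0,4,0,6,0,0,0,0,0,1,3,0,0,0,0,2,2,0,2,3,0,0,2,0,1,3,0,2,2,1,3]
Final counters=[0,4,0,0,3,1,0,0,1,0,2,0,0,0,4,0,6,0,0,0,0,0,1,3,0,0,0,0,2,2,0,2,3,0,0,2,0,1,3,0,2,2,1,3] -> 20 nonzero

Answer: 20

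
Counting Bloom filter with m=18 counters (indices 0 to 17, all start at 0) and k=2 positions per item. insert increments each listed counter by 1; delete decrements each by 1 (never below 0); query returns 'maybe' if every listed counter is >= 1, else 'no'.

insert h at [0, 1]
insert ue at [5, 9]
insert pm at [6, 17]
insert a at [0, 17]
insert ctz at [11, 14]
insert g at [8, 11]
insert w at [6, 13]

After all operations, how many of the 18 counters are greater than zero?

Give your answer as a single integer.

Step 1: insert h at [0, 1] -> counters=[1,1,0,0,0,0,0,0,0,0,0,0,0,0,0,0,0,0]
Step 2: insert ue at [5, 9] -> counters=[1,1,0,0,0,1,0,0,0,1,0,0,0,0,0,0,0,0]
Step 3: insert pm at [6, 17] -> counters=[1,1,0,0,0,1,1,0,0,1,0,0,0,0,0,0,0,1]
Step 4: insert a at [0, 17] -> counters=[2,1,0,0,0,1,1,0,0,1,0,0,0,0,0,0,0,2]
Step 5: insert ctz at [11, 14] -> counters=[2,1,0,0,0,1,1,0,0,1,0,1,0,0,1,0,0,2]
Step 6: insert g at [8, 11] -> counters=[2,1,0,0,0,1,1,0,1,1,0,2,0,0,1,0,0,2]
Step 7: insert w at [6, 13] -> counters=[2,1,0,0,0,1,2,0,1,1,0,2,0,1,1,0,0,2]
Final counters=[2,1,0,0,0,1,2,0,1,1,0,2,0,1,1,0,0,2] -> 10 nonzero

Answer: 10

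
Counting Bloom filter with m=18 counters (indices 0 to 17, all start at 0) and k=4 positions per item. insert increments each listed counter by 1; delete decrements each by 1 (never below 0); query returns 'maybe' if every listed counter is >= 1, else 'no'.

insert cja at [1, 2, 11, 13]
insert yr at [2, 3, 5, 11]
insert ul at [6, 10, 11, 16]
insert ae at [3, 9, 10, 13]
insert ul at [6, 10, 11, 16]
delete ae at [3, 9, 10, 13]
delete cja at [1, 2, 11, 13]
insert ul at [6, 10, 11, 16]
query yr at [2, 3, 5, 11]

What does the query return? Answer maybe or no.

Step 1: insert cja at [1, 2, 11, 13] -> counters=[0,1,1,0,0,0,0,0,0,0,0,1,0,1,0,0,0,0]
Step 2: insert yr at [2, 3, 5, 11] -> counters=[0,1,2,1,0,1,0,0,0,0,0,2,0,1,0,0,0,0]
Step 3: insert ul at [6, 10, 11, 16] -> counters=[0,1,2,1,0,1,1,0,0,0,1,3,0,1,0,0,1,0]
Step 4: insert ae at [3, 9, 10, 13] -> counters=[0,1,2,2,0,1,1,0,0,1,2,3,0,2,0,0,1,0]
Step 5: insert ul at [6, 10, 11, 16] -> counters=[0,1,2,2,0,1,2,0,0,1,3,4,0,2,0,0,2,0]
Step 6: delete ae at [3, 9, 10, 13] -> counters=[0,1,2,1,0,1,2,0,0,0,2,4,0,1,0,0,2,0]
Step 7: delete cja at [1, 2, 11, 13] -> counters=[0,0,1,1,0,1,2,0,0,0,2,3,0,0,0,0,2,0]
Step 8: insert ul at [6, 10, 11, 16] -> counters=[0,0,1,1,0,1,3,0,0,0,3,4,0,0,0,0,3,0]
Query yr: check counters[2]=1 counters[3]=1 counters[5]=1 counters[11]=4 -> maybe

Answer: maybe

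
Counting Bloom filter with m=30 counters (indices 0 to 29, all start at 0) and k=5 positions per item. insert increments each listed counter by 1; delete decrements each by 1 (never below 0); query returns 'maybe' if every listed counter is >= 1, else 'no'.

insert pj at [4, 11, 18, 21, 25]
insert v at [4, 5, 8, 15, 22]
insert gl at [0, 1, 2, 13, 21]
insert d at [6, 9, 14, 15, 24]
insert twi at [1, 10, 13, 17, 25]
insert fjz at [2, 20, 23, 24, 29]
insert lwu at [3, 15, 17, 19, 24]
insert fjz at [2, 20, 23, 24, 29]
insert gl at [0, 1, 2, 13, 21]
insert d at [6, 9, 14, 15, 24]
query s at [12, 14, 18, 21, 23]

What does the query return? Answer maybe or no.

Step 1: insert pj at [4, 11, 18, 21, 25] -> counters=[0,0,0,0,1,0,0,0,0,0,0,1,0,0,0,0,0,0,1,0,0,1,0,0,0,1,0,0,0,0]
Step 2: insert v at [4, 5, 8, 15, 22] -> counters=[0,0,0,0,2,1,0,0,1,0,0,1,0,0,0,1,0,0,1,0,0,1,1,0,0,1,0,0,0,0]
Step 3: insert gl at [0, 1, 2, 13, 21] -> counters=[1,1,1,0,2,1,0,0,1,0,0,1,0,1,0,1,0,0,1,0,0,2,1,0,0,1,0,0,0,0]
Step 4: insert d at [6, 9, 14, 15, 24] -> counters=[1,1,1,0,2,1,1,0,1,1,0,1,0,1,1,2,0,0,1,0,0,2,1,0,1,1,0,0,0,0]
Step 5: insert twi at [1, 10, 13, 17, 25] -> counters=[1,2,1,0,2,1,1,0,1,1,1,1,0,2,1,2,0,1,1,0,0,2,1,0,1,2,0,0,0,0]
Step 6: insert fjz at [2, 20, 23, 24, 29] -> counters=[1,2,2,0,2,1,1,0,1,1,1,1,0,2,1,2,0,1,1,0,1,2,1,1,2,2,0,0,0,1]
Step 7: insert lwu at [3, 15, 17, 19, 24] -> counters=[1,2,2,1,2,1,1,0,1,1,1,1,0,2,1,3,0,2,1,1,1,2,1,1,3,2,0,0,0,1]
Step 8: insert fjz at [2, 20, 23, 24, 29] -> counters=[1,2,3,1,2,1,1,0,1,1,1,1,0,2,1,3,0,2,1,1,2,2,1,2,4,2,0,0,0,2]
Step 9: insert gl at [0, 1, 2, 13, 21] -> counters=[2,3,4,1,2,1,1,0,1,1,1,1,0,3,1,3,0,2,1,1,2,3,1,2,4,2,0,0,0,2]
Step 10: insert d at [6, 9, 14, 15, 24] -> counters=[2,3,4,1,2,1,2,0,1,2,1,1,0,3,2,4,0,2,1,1,2,3,1,2,5,2,0,0,0,2]
Query s: check counters[12]=0 counters[14]=2 counters[18]=1 counters[21]=3 counters[23]=2 -> no

Answer: no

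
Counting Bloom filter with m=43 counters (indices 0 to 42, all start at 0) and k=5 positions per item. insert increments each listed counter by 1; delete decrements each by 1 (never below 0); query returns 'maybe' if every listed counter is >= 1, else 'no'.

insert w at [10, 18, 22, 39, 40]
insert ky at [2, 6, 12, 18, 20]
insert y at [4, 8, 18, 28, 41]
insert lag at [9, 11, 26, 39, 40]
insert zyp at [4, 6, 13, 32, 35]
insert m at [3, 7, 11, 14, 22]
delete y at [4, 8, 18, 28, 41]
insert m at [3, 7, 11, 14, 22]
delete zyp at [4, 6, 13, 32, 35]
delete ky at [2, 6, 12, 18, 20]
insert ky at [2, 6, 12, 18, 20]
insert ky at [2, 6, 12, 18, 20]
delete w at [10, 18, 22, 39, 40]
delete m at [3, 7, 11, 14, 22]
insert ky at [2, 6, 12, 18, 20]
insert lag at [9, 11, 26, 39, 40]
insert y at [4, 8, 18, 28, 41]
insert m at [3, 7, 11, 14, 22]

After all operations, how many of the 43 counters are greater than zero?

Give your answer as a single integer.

Step 1: insert w at [10, 18, 22, 39, 40] -> counters=[0,0,0,0,0,0,0,0,0,0,1,0,0,0,0,0,0,0,1,0,0,0,1,0,0,0,0,0,0,0,0,0,0,0,0,0,0,0,0,1,1,0,0]
Step 2: insert ky at [2, 6, 12, 18, 20] -> counters=[0,0,1,0,0,0,1,0,0,0,1,0,1,0,0,0,0,0,2,0,1,0,1,0,0,0,0,0,0,0,0,0,0,0,0,0,0,0,0,1,1,0,0]
Step 3: insert y at [4, 8, 18, 28, 41] -> counters=[0,0,1,0,1,0,1,0,1,0,1,0,1,0,0,0,0,0,3,0,1,0,1,0,0,0,0,0,1,0,0,0,0,0,0,0,0,0,0,1,1,1,0]
Step 4: insert lag at [9, 11, 26, 39, 40] -> counters=[0,0,1,0,1,0,1,0,1,1,1,1,1,0,0,0,0,0,3,0,1,0,1,0,0,0,1,0,1,0,0,0,0,0,0,0,0,0,0,2,2,1,0]
Step 5: insert zyp at [4, 6, 13, 32, 35] -> counters=[0,0,1,0,2,0,2,0,1,1,1,1,1,1,0,0,0,0,3,0,1,0,1,0,0,0,1,0,1,0,0,0,1,0,0,1,0,0,0,2,2,1,0]
Step 6: insert m at [3, 7, 11, 14, 22] -> counters=[0,0,1,1,2,0,2,1,1,1,1,2,1,1,1,0,0,0,3,0,1,0,2,0,0,0,1,0,1,0,0,0,1,0,0,1,0,0,0,2,2,1,0]
Step 7: delete y at [4, 8, 18, 28, 41] -> counters=[0,0,1,1,1,0,2,1,0,1,1,2,1,1,1,0,0,0,2,0,1,0,2,0,0,0,1,0,0,0,0,0,1,0,0,1,0,0,0,2,2,0,0]
Step 8: insert m at [3, 7, 11, 14, 22] -> counters=[0,0,1,2,1,0,2,2,0,1,1,3,1,1,2,0,0,0,2,0,1,0,3,0,0,0,1,0,0,0,0,0,1,0,0,1,0,0,0,2,2,0,0]
Step 9: delete zyp at [4, 6, 13, 32, 35] -> counters=[0,0,1,2,0,0,1,2,0,1,1,3,1,0,2,0,0,0,2,0,1,0,3,0,0,0,1,0,0,0,0,0,0,0,0,0,0,0,0,2,2,0,0]
Step 10: delete ky at [2, 6, 12, 18, 20] -> counters=[0,0,0,2,0,0,0,2,0,1,1,3,0,0,2,0,0,0,1,0,0,0,3,0,0,0,1,0,0,0,0,0,0,0,0,0,0,0,0,2,2,0,0]
Step 11: insert ky at [2, 6, 12, 18, 20] -> counters=[0,0,1,2,0,0,1,2,0,1,1,3,1,0,2,0,0,0,2,0,1,0,3,0,0,0,1,0,0,0,0,0,0,0,0,0,0,0,0,2,2,0,0]
Step 12: insert ky at [2, 6, 12, 18, 20] -> counters=[0,0,2,2,0,0,2,2,0,1,1,3,2,0,2,0,0,0,3,0,2,0,3,0,0,0,1,0,0,0,0,0,0,0,0,0,0,0,0,2,2,0,0]
Step 13: delete w at [10, 18, 22, 39, 40] -> counters=[0,0,2,2,0,0,2,2,0,1,0,3,2,0,2,0,0,0,2,0,2,0,2,0,0,0,1,0,0,0,0,0,0,0,0,0,0,0,0,1,1,0,0]
Step 14: delete m at [3, 7, 11, 14, 22] -> counters=[0,0,2,1,0,0,2,1,0,1,0,2,2,0,1,0,0,0,2,0,2,0,1,0,0,0,1,0,0,0,0,0,0,0,0,0,0,0,0,1,1,0,0]
Step 15: insert ky at [2, 6, 12, 18, 20] -> counters=[0,0,3,1,0,0,3,1,0,1,0,2,3,0,1,0,0,0,3,0,3,0,1,0,0,0,1,0,0,0,0,0,0,0,0,0,0,0,0,1,1,0,0]
Step 16: insert lag at [9, 11, 26, 39, 40] -> counters=[0,0,3,1,0,0,3,1,0,2,0,3,3,0,1,0,0,0,3,0,3,0,1,0,0,0,2,0,0,0,0,0,0,0,0,0,0,0,0,2,2,0,0]
Step 17: insert y at [4, 8, 18, 28, 41] -> counters=[0,0,3,1,1,0,3,1,1,2,0,3,3,0,1,0,0,0,4,0,3,0,1,0,0,0,2,0,1,0,0,0,0,0,0,0,0,0,0,2,2,1,0]
Step 18: insert m at [3, 7, 11, 14, 22] -> counters=[0,0,3,2,1,0,3,2,1,2,0,4,3,0,2,0,0,0,4,0,3,0,2,0,0,0,2,0,1,0,0,0,0,0,0,0,0,0,0,2,2,1,0]
Final counters=[0,0,3,2,1,0,3,2,1,2,0,4,3,0,2,0,0,0,4,0,3,0,2,0,0,0,2,0,1,0,0,0,0,0,0,0,0,0,0,2,2,1,0] -> 18 nonzero

Answer: 18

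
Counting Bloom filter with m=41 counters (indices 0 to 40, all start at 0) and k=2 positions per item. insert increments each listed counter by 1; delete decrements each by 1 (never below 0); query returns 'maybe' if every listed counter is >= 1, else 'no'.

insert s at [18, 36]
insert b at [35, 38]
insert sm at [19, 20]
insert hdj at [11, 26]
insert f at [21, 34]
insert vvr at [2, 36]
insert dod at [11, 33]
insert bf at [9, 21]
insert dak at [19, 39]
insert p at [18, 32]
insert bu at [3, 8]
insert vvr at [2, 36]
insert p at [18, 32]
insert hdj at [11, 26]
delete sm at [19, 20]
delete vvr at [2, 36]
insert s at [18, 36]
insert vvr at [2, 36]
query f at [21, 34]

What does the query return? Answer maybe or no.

Answer: maybe

Derivation:
Step 1: insert s at [18, 36] -> counters=[0,0,0,0,0,0,0,0,0,0,0,0,0,0,0,0,0,0,1,0,0,0,0,0,0,0,0,0,0,0,0,0,0,0,0,0,1,0,0,0,0]
Step 2: insert b at [35, 38] -> counters=[0,0,0,0,0,0,0,0,0,0,0,0,0,0,0,0,0,0,1,0,0,0,0,0,0,0,0,0,0,0,0,0,0,0,0,1,1,0,1,0,0]
Step 3: insert sm at [19, 20] -> counters=[0,0,0,0,0,0,0,0,0,0,0,0,0,0,0,0,0,0,1,1,1,0,0,0,0,0,0,0,0,0,0,0,0,0,0,1,1,0,1,0,0]
Step 4: insert hdj at [11, 26] -> counters=[0,0,0,0,0,0,0,0,0,0,0,1,0,0,0,0,0,0,1,1,1,0,0,0,0,0,1,0,0,0,0,0,0,0,0,1,1,0,1,0,0]
Step 5: insert f at [21, 34] -> counters=[0,0,0,0,0,0,0,0,0,0,0,1,0,0,0,0,0,0,1,1,1,1,0,0,0,0,1,0,0,0,0,0,0,0,1,1,1,0,1,0,0]
Step 6: insert vvr at [2, 36] -> counters=[0,0,1,0,0,0,0,0,0,0,0,1,0,0,0,0,0,0,1,1,1,1,0,0,0,0,1,0,0,0,0,0,0,0,1,1,2,0,1,0,0]
Step 7: insert dod at [11, 33] -> counters=[0,0,1,0,0,0,0,0,0,0,0,2,0,0,0,0,0,0,1,1,1,1,0,0,0,0,1,0,0,0,0,0,0,1,1,1,2,0,1,0,0]
Step 8: insert bf at [9, 21] -> counters=[0,0,1,0,0,0,0,0,0,1,0,2,0,0,0,0,0,0,1,1,1,2,0,0,0,0,1,0,0,0,0,0,0,1,1,1,2,0,1,0,0]
Step 9: insert dak at [19, 39] -> counters=[0,0,1,0,0,0,0,0,0,1,0,2,0,0,0,0,0,0,1,2,1,2,0,0,0,0,1,0,0,0,0,0,0,1,1,1,2,0,1,1,0]
Step 10: insert p at [18, 32] -> counters=[0,0,1,0,0,0,0,0,0,1,0,2,0,0,0,0,0,0,2,2,1,2,0,0,0,0,1,0,0,0,0,0,1,1,1,1,2,0,1,1,0]
Step 11: insert bu at [3, 8] -> counters=[0,0,1,1,0,0,0,0,1,1,0,2,0,0,0,0,0,0,2,2,1,2,0,0,0,0,1,0,0,0,0,0,1,1,1,1,2,0,1,1,0]
Step 12: insert vvr at [2, 36] -> counters=[0,0,2,1,0,0,0,0,1,1,0,2,0,0,0,0,0,0,2,2,1,2,0,0,0,0,1,0,0,0,0,0,1,1,1,1,3,0,1,1,0]
Step 13: insert p at [18, 32] -> counters=[0,0,2,1,0,0,0,0,1,1,0,2,0,0,0,0,0,0,3,2,1,2,0,0,0,0,1,0,0,0,0,0,2,1,1,1,3,0,1,1,0]
Step 14: insert hdj at [11, 26] -> counters=[0,0,2,1,0,0,0,0,1,1,0,3,0,0,0,0,0,0,3,2,1,2,0,0,0,0,2,0,0,0,0,0,2,1,1,1,3,0,1,1,0]
Step 15: delete sm at [19, 20] -> counters=[0,0,2,1,0,0,0,0,1,1,0,3,0,0,0,0,0,0,3,1,0,2,0,0,0,0,2,0,0,0,0,0,2,1,1,1,3,0,1,1,0]
Step 16: delete vvr at [2, 36] -> counters=[0,0,1,1,0,0,0,0,1,1,0,3,0,0,0,0,0,0,3,1,0,2,0,0,0,0,2,0,0,0,0,0,2,1,1,1,2,0,1,1,0]
Step 17: insert s at [18, 36] -> counters=[0,0,1,1,0,0,0,0,1,1,0,3,0,0,0,0,0,0,4,1,0,2,0,0,0,0,2,0,0,0,0,0,2,1,1,1,3,0,1,1,0]
Step 18: insert vvr at [2, 36] -> counters=[0,0,2,1,0,0,0,0,1,1,0,3,0,0,0,0,0,0,4,1,0,2,0,0,0,0,2,0,0,0,0,0,2,1,1,1,4,0,1,1,0]
Query f: check counters[21]=2 counters[34]=1 -> maybe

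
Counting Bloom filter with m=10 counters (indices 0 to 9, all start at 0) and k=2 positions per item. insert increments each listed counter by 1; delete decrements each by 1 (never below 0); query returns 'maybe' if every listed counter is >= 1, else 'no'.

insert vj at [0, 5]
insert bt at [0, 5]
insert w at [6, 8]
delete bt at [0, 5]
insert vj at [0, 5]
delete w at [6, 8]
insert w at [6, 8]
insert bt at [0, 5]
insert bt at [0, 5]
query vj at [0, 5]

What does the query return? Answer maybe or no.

Step 1: insert vj at [0, 5] -> counters=[1,0,0,0,0,1,0,0,0,0]
Step 2: insert bt at [0, 5] -> counters=[2,0,0,0,0,2,0,0,0,0]
Step 3: insert w at [6, 8] -> counters=[2,0,0,0,0,2,1,0,1,0]
Step 4: delete bt at [0, 5] -> counters=[1,0,0,0,0,1,1,0,1,0]
Step 5: insert vj at [0, 5] -> counters=[2,0,0,0,0,2,1,0,1,0]
Step 6: delete w at [6, 8] -> counters=[2,0,0,0,0,2,0,0,0,0]
Step 7: insert w at [6, 8] -> counters=[2,0,0,0,0,2,1,0,1,0]
Step 8: insert bt at [0, 5] -> counters=[3,0,0,0,0,3,1,0,1,0]
Step 9: insert bt at [0, 5] -> counters=[4,0,0,0,0,4,1,0,1,0]
Query vj: check counters[0]=4 counters[5]=4 -> maybe

Answer: maybe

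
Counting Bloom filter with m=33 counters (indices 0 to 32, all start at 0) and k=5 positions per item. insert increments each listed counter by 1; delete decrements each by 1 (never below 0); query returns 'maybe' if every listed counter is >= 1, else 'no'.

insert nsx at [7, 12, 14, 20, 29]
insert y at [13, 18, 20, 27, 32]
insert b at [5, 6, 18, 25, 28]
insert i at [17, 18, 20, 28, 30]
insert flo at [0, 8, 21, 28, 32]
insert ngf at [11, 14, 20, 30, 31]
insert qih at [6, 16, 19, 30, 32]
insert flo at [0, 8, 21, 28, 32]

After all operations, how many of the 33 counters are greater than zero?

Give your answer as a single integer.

Step 1: insert nsx at [7, 12, 14, 20, 29] -> counters=[0,0,0,0,0,0,0,1,0,0,0,0,1,0,1,0,0,0,0,0,1,0,0,0,0,0,0,0,0,1,0,0,0]
Step 2: insert y at [13, 18, 20, 27, 32] -> counters=[0,0,0,0,0,0,0,1,0,0,0,0,1,1,1,0,0,0,1,0,2,0,0,0,0,0,0,1,0,1,0,0,1]
Step 3: insert b at [5, 6, 18, 25, 28] -> counters=[0,0,0,0,0,1,1,1,0,0,0,0,1,1,1,0,0,0,2,0,2,0,0,0,0,1,0,1,1,1,0,0,1]
Step 4: insert i at [17, 18, 20, 28, 30] -> counters=[0,0,0,0,0,1,1,1,0,0,0,0,1,1,1,0,0,1,3,0,3,0,0,0,0,1,0,1,2,1,1,0,1]
Step 5: insert flo at [0, 8, 21, 28, 32] -> counters=[1,0,0,0,0,1,1,1,1,0,0,0,1,1,1,0,0,1,3,0,3,1,0,0,0,1,0,1,3,1,1,0,2]
Step 6: insert ngf at [11, 14, 20, 30, 31] -> counters=[1,0,0,0,0,1,1,1,1,0,0,1,1,1,2,0,0,1,3,0,4,1,0,0,0,1,0,1,3,1,2,1,2]
Step 7: insert qih at [6, 16, 19, 30, 32] -> counters=[1,0,0,0,0,1,2,1,1,0,0,1,1,1,2,0,1,1,3,1,4,1,0,0,0,1,0,1,3,1,3,1,3]
Step 8: insert flo at [0, 8, 21, 28, 32] -> counters=[2,0,0,0,0,1,2,1,2,0,0,1,1,1,2,0,1,1,3,1,4,2,0,0,0,1,0,1,4,1,3,1,4]
Final counters=[2,0,0,0,0,1,2,1,2,0,0,1,1,1,2,0,1,1,3,1,4,2,0,0,0,1,0,1,4,1,3,1,4] -> 22 nonzero

Answer: 22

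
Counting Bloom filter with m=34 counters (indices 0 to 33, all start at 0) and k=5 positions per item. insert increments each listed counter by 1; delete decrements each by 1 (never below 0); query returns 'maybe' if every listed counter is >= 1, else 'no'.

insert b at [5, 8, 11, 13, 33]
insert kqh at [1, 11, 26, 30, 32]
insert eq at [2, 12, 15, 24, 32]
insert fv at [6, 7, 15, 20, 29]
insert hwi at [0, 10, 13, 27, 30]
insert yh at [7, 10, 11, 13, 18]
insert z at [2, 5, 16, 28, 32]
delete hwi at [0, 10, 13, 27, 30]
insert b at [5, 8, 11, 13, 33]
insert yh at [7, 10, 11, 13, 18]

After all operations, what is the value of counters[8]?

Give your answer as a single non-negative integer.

Answer: 2

Derivation:
Step 1: insert b at [5, 8, 11, 13, 33] -> counters=[0,0,0,0,0,1,0,0,1,0,0,1,0,1,0,0,0,0,0,0,0,0,0,0,0,0,0,0,0,0,0,0,0,1]
Step 2: insert kqh at [1, 11, 26, 30, 32] -> counters=[0,1,0,0,0,1,0,0,1,0,0,2,0,1,0,0,0,0,0,0,0,0,0,0,0,0,1,0,0,0,1,0,1,1]
Step 3: insert eq at [2, 12, 15, 24, 32] -> counters=[0,1,1,0,0,1,0,0,1,0,0,2,1,1,0,1,0,0,0,0,0,0,0,0,1,0,1,0,0,0,1,0,2,1]
Step 4: insert fv at [6, 7, 15, 20, 29] -> counters=[0,1,1,0,0,1,1,1,1,0,0,2,1,1,0,2,0,0,0,0,1,0,0,0,1,0,1,0,0,1,1,0,2,1]
Step 5: insert hwi at [0, 10, 13, 27, 30] -> counters=[1,1,1,0,0,1,1,1,1,0,1,2,1,2,0,2,0,0,0,0,1,0,0,0,1,0,1,1,0,1,2,0,2,1]
Step 6: insert yh at [7, 10, 11, 13, 18] -> counters=[1,1,1,0,0,1,1,2,1,0,2,3,1,3,0,2,0,0,1,0,1,0,0,0,1,0,1,1,0,1,2,0,2,1]
Step 7: insert z at [2, 5, 16, 28, 32] -> counters=[1,1,2,0,0,2,1,2,1,0,2,3,1,3,0,2,1,0,1,0,1,0,0,0,1,0,1,1,1,1,2,0,3,1]
Step 8: delete hwi at [0, 10, 13, 27, 30] -> counters=[0,1,2,0,0,2,1,2,1,0,1,3,1,2,0,2,1,0,1,0,1,0,0,0,1,0,1,0,1,1,1,0,3,1]
Step 9: insert b at [5, 8, 11, 13, 33] -> counters=[0,1,2,0,0,3,1,2,2,0,1,4,1,3,0,2,1,0,1,0,1,0,0,0,1,0,1,0,1,1,1,0,3,2]
Step 10: insert yh at [7, 10, 11, 13, 18] -> counters=[0,1,2,0,0,3,1,3,2,0,2,5,1,4,0,2,1,0,2,0,1,0,0,0,1,0,1,0,1,1,1,0,3,2]
Final counters=[0,1,2,0,0,3,1,3,2,0,2,5,1,4,0,2,1,0,2,0,1,0,0,0,1,0,1,0,1,1,1,0,3,2] -> counters[8]=2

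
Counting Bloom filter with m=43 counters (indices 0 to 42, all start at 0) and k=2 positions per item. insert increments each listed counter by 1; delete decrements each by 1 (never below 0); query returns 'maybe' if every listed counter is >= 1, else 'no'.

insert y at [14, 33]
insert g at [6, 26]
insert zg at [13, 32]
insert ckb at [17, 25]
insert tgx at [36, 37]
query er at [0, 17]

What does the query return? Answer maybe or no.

Step 1: insert y at [14, 33] -> counters=[0,0,0,0,0,0,0,0,0,0,0,0,0,0,1,0,0,0,0,0,0,0,0,0,0,0,0,0,0,0,0,0,0,1,0,0,0,0,0,0,0,0,0]
Step 2: insert g at [6, 26] -> counters=[0,0,0,0,0,0,1,0,0,0,0,0,0,0,1,0,0,0,0,0,0,0,0,0,0,0,1,0,0,0,0,0,0,1,0,0,0,0,0,0,0,0,0]
Step 3: insert zg at [13, 32] -> counters=[0,0,0,0,0,0,1,0,0,0,0,0,0,1,1,0,0,0,0,0,0,0,0,0,0,0,1,0,0,0,0,0,1,1,0,0,0,0,0,0,0,0,0]
Step 4: insert ckb at [17, 25] -> counters=[0,0,0,0,0,0,1,0,0,0,0,0,0,1,1,0,0,1,0,0,0,0,0,0,0,1,1,0,0,0,0,0,1,1,0,0,0,0,0,0,0,0,0]
Step 5: insert tgx at [36, 37] -> counters=[0,0,0,0,0,0,1,0,0,0,0,0,0,1,1,0,0,1,0,0,0,0,0,0,0,1,1,0,0,0,0,0,1,1,0,0,1,1,0,0,0,0,0]
Query er: check counters[0]=0 counters[17]=1 -> no

Answer: no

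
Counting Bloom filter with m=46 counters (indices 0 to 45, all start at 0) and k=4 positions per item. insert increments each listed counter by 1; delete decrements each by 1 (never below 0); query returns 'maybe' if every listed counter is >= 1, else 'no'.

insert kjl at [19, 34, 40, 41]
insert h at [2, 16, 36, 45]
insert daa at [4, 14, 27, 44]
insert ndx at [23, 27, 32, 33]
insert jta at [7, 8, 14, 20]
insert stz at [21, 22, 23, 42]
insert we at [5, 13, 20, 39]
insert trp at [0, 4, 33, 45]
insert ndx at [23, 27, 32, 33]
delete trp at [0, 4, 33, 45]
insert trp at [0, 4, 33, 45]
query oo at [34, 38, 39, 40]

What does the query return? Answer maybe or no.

Answer: no

Derivation:
Step 1: insert kjl at [19, 34, 40, 41] -> counters=[0,0,0,0,0,0,0,0,0,0,0,0,0,0,0,0,0,0,0,1,0,0,0,0,0,0,0,0,0,0,0,0,0,0,1,0,0,0,0,0,1,1,0,0,0,0]
Step 2: insert h at [2, 16, 36, 45] -> counters=[0,0,1,0,0,0,0,0,0,0,0,0,0,0,0,0,1,0,0,1,0,0,0,0,0,0,0,0,0,0,0,0,0,0,1,0,1,0,0,0,1,1,0,0,0,1]
Step 3: insert daa at [4, 14, 27, 44] -> counters=[0,0,1,0,1,0,0,0,0,0,0,0,0,0,1,0,1,0,0,1,0,0,0,0,0,0,0,1,0,0,0,0,0,0,1,0,1,0,0,0,1,1,0,0,1,1]
Step 4: insert ndx at [23, 27, 32, 33] -> counters=[0,0,1,0,1,0,0,0,0,0,0,0,0,0,1,0,1,0,0,1,0,0,0,1,0,0,0,2,0,0,0,0,1,1,1,0,1,0,0,0,1,1,0,0,1,1]
Step 5: insert jta at [7, 8, 14, 20] -> counters=[0,0,1,0,1,0,0,1,1,0,0,0,0,0,2,0,1,0,0,1,1,0,0,1,0,0,0,2,0,0,0,0,1,1,1,0,1,0,0,0,1,1,0,0,1,1]
Step 6: insert stz at [21, 22, 23, 42] -> counters=[0,0,1,0,1,0,0,1,1,0,0,0,0,0,2,0,1,0,0,1,1,1,1,2,0,0,0,2,0,0,0,0,1,1,1,0,1,0,0,0,1,1,1,0,1,1]
Step 7: insert we at [5, 13, 20, 39] -> counters=[0,0,1,0,1,1,0,1,1,0,0,0,0,1,2,0,1,0,0,1,2,1,1,2,0,0,0,2,0,0,0,0,1,1,1,0,1,0,0,1,1,1,1,0,1,1]
Step 8: insert trp at [0, 4, 33, 45] -> counters=[1,0,1,0,2,1,0,1,1,0,0,0,0,1,2,0,1,0,0,1,2,1,1,2,0,0,0,2,0,0,0,0,1,2,1,0,1,0,0,1,1,1,1,0,1,2]
Step 9: insert ndx at [23, 27, 32, 33] -> counters=[1,0,1,0,2,1,0,1,1,0,0,0,0,1,2,0,1,0,0,1,2,1,1,3,0,0,0,3,0,0,0,0,2,3,1,0,1,0,0,1,1,1,1,0,1,2]
Step 10: delete trp at [0, 4, 33, 45] -> counters=[0,0,1,0,1,1,0,1,1,0,0,0,0,1,2,0,1,0,0,1,2,1,1,3,0,0,0,3,0,0,0,0,2,2,1,0,1,0,0,1,1,1,1,0,1,1]
Step 11: insert trp at [0, 4, 33, 45] -> counters=[1,0,1,0,2,1,0,1,1,0,0,0,0,1,2,0,1,0,0,1,2,1,1,3,0,0,0,3,0,0,0,0,2,3,1,0,1,0,0,1,1,1,1,0,1,2]
Query oo: check counters[34]=1 counters[38]=0 counters[39]=1 counters[40]=1 -> no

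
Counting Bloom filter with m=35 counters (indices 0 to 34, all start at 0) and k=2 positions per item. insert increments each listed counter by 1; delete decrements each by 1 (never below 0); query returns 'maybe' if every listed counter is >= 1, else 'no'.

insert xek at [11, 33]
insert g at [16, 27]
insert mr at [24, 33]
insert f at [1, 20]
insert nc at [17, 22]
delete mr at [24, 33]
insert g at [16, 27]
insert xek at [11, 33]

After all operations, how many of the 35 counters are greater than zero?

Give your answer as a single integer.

Answer: 8

Derivation:
Step 1: insert xek at [11, 33] -> counters=[0,0,0,0,0,0,0,0,0,0,0,1,0,0,0,0,0,0,0,0,0,0,0,0,0,0,0,0,0,0,0,0,0,1,0]
Step 2: insert g at [16, 27] -> counters=[0,0,0,0,0,0,0,0,0,0,0,1,0,0,0,0,1,0,0,0,0,0,0,0,0,0,0,1,0,0,0,0,0,1,0]
Step 3: insert mr at [24, 33] -> counters=[0,0,0,0,0,0,0,0,0,0,0,1,0,0,0,0,1,0,0,0,0,0,0,0,1,0,0,1,0,0,0,0,0,2,0]
Step 4: insert f at [1, 20] -> counters=[0,1,0,0,0,0,0,0,0,0,0,1,0,0,0,0,1,0,0,0,1,0,0,0,1,0,0,1,0,0,0,0,0,2,0]
Step 5: insert nc at [17, 22] -> counters=[0,1,0,0,0,0,0,0,0,0,0,1,0,0,0,0,1,1,0,0,1,0,1,0,1,0,0,1,0,0,0,0,0,2,0]
Step 6: delete mr at [24, 33] -> counters=[0,1,0,0,0,0,0,0,0,0,0,1,0,0,0,0,1,1,0,0,1,0,1,0,0,0,0,1,0,0,0,0,0,1,0]
Step 7: insert g at [16, 27] -> counters=[0,1,0,0,0,0,0,0,0,0,0,1,0,0,0,0,2,1,0,0,1,0,1,0,0,0,0,2,0,0,0,0,0,1,0]
Step 8: insert xek at [11, 33] -> counters=[0,1,0,0,0,0,0,0,0,0,0,2,0,0,0,0,2,1,0,0,1,0,1,0,0,0,0,2,0,0,0,0,0,2,0]
Final counters=[0,1,0,0,0,0,0,0,0,0,0,2,0,0,0,0,2,1,0,0,1,0,1,0,0,0,0,2,0,0,0,0,0,2,0] -> 8 nonzero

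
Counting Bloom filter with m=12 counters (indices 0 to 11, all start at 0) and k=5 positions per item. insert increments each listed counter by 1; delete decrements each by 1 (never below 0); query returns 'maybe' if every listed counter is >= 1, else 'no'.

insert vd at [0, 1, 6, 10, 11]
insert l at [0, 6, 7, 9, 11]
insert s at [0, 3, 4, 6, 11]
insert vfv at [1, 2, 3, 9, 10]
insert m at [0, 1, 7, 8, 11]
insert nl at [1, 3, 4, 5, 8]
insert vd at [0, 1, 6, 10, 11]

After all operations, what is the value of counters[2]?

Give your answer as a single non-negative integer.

Step 1: insert vd at [0, 1, 6, 10, 11] -> counters=[1,1,0,0,0,0,1,0,0,0,1,1]
Step 2: insert l at [0, 6, 7, 9, 11] -> counters=[2,1,0,0,0,0,2,1,0,1,1,2]
Step 3: insert s at [0, 3, 4, 6, 11] -> counters=[3,1,0,1,1,0,3,1,0,1,1,3]
Step 4: insert vfv at [1, 2, 3, 9, 10] -> counters=[3,2,1,2,1,0,3,1,0,2,2,3]
Step 5: insert m at [0, 1, 7, 8, 11] -> counters=[4,3,1,2,1,0,3,2,1,2,2,4]
Step 6: insert nl at [1, 3, 4, 5, 8] -> counters=[4,4,1,3,2,1,3,2,2,2,2,4]
Step 7: insert vd at [0, 1, 6, 10, 11] -> counters=[5,5,1,3,2,1,4,2,2,2,3,5]
Final counters=[5,5,1,3,2,1,4,2,2,2,3,5] -> counters[2]=1

Answer: 1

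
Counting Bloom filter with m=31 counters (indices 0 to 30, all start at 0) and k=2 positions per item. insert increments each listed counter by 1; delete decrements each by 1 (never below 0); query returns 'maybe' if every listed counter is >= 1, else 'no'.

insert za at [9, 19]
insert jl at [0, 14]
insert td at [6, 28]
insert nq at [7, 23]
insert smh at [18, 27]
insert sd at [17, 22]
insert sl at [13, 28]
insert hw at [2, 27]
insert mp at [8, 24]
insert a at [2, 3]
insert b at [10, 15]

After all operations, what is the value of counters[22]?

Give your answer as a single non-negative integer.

Step 1: insert za at [9, 19] -> counters=[0,0,0,0,0,0,0,0,0,1,0,0,0,0,0,0,0,0,0,1,0,0,0,0,0,0,0,0,0,0,0]
Step 2: insert jl at [0, 14] -> counters=[1,0,0,0,0,0,0,0,0,1,0,0,0,0,1,0,0,0,0,1,0,0,0,0,0,0,0,0,0,0,0]
Step 3: insert td at [6, 28] -> counters=[1,0,0,0,0,0,1,0,0,1,0,0,0,0,1,0,0,0,0,1,0,0,0,0,0,0,0,0,1,0,0]
Step 4: insert nq at [7, 23] -> counters=[1,0,0,0,0,0,1,1,0,1,0,0,0,0,1,0,0,0,0,1,0,0,0,1,0,0,0,0,1,0,0]
Step 5: insert smh at [18, 27] -> counters=[1,0,0,0,0,0,1,1,0,1,0,0,0,0,1,0,0,0,1,1,0,0,0,1,0,0,0,1,1,0,0]
Step 6: insert sd at [17, 22] -> counters=[1,0,0,0,0,0,1,1,0,1,0,0,0,0,1,0,0,1,1,1,0,0,1,1,0,0,0,1,1,0,0]
Step 7: insert sl at [13, 28] -> counters=[1,0,0,0,0,0,1,1,0,1,0,0,0,1,1,0,0,1,1,1,0,0,1,1,0,0,0,1,2,0,0]
Step 8: insert hw at [2, 27] -> counters=[1,0,1,0,0,0,1,1,0,1,0,0,0,1,1,0,0,1,1,1,0,0,1,1,0,0,0,2,2,0,0]
Step 9: insert mp at [8, 24] -> counters=[1,0,1,0,0,0,1,1,1,1,0,0,0,1,1,0,0,1,1,1,0,0,1,1,1,0,0,2,2,0,0]
Step 10: insert a at [2, 3] -> counters=[1,0,2,1,0,0,1,1,1,1,0,0,0,1,1,0,0,1,1,1,0,0,1,1,1,0,0,2,2,0,0]
Step 11: insert b at [10, 15] -> counters=[1,0,2,1,0,0,1,1,1,1,1,0,0,1,1,1,0,1,1,1,0,0,1,1,1,0,0,2,2,0,0]
Final counters=[1,0,2,1,0,0,1,1,1,1,1,0,0,1,1,1,0,1,1,1,0,0,1,1,1,0,0,2,2,0,0] -> counters[22]=1

Answer: 1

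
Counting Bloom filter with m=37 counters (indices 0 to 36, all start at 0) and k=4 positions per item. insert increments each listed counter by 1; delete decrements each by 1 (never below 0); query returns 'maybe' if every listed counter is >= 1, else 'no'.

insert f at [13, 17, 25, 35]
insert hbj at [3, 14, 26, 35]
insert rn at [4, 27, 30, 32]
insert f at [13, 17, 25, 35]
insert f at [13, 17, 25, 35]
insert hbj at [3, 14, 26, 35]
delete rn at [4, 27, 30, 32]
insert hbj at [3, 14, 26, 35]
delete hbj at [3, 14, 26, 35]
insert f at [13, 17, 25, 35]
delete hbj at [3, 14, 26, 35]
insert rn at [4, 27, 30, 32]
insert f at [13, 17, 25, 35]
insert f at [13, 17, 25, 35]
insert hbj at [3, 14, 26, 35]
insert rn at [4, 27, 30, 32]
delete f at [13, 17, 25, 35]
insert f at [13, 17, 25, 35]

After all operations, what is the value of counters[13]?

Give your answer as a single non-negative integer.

Answer: 6

Derivation:
Step 1: insert f at [13, 17, 25, 35] -> counters=[0,0,0,0,0,0,0,0,0,0,0,0,0,1,0,0,0,1,0,0,0,0,0,0,0,1,0,0,0,0,0,0,0,0,0,1,0]
Step 2: insert hbj at [3, 14, 26, 35] -> counters=[0,0,0,1,0,0,0,0,0,0,0,0,0,1,1,0,0,1,0,0,0,0,0,0,0,1,1,0,0,0,0,0,0,0,0,2,0]
Step 3: insert rn at [4, 27, 30, 32] -> counters=[0,0,0,1,1,0,0,0,0,0,0,0,0,1,1,0,0,1,0,0,0,0,0,0,0,1,1,1,0,0,1,0,1,0,0,2,0]
Step 4: insert f at [13, 17, 25, 35] -> counters=[0,0,0,1,1,0,0,0,0,0,0,0,0,2,1,0,0,2,0,0,0,0,0,0,0,2,1,1,0,0,1,0,1,0,0,3,0]
Step 5: insert f at [13, 17, 25, 35] -> counters=[0,0,0,1,1,0,0,0,0,0,0,0,0,3,1,0,0,3,0,0,0,0,0,0,0,3,1,1,0,0,1,0,1,0,0,4,0]
Step 6: insert hbj at [3, 14, 26, 35] -> counters=[0,0,0,2,1,0,0,0,0,0,0,0,0,3,2,0,0,3,0,0,0,0,0,0,0,3,2,1,0,0,1,0,1,0,0,5,0]
Step 7: delete rn at [4, 27, 30, 32] -> counters=[0,0,0,2,0,0,0,0,0,0,0,0,0,3,2,0,0,3,0,0,0,0,0,0,0,3,2,0,0,0,0,0,0,0,0,5,0]
Step 8: insert hbj at [3, 14, 26, 35] -> counters=[0,0,0,3,0,0,0,0,0,0,0,0,0,3,3,0,0,3,0,0,0,0,0,0,0,3,3,0,0,0,0,0,0,0,0,6,0]
Step 9: delete hbj at [3, 14, 26, 35] -> counters=[0,0,0,2,0,0,0,0,0,0,0,0,0,3,2,0,0,3,0,0,0,0,0,0,0,3,2,0,0,0,0,0,0,0,0,5,0]
Step 10: insert f at [13, 17, 25, 35] -> counters=[0,0,0,2,0,0,0,0,0,0,0,0,0,4,2,0,0,4,0,0,0,0,0,0,0,4,2,0,0,0,0,0,0,0,0,6,0]
Step 11: delete hbj at [3, 14, 26, 35] -> counters=[0,0,0,1,0,0,0,0,0,0,0,0,0,4,1,0,0,4,0,0,0,0,0,0,0,4,1,0,0,0,0,0,0,0,0,5,0]
Step 12: insert rn at [4, 27, 30, 32] -> counters=[0,0,0,1,1,0,0,0,0,0,0,0,0,4,1,0,0,4,0,0,0,0,0,0,0,4,1,1,0,0,1,0,1,0,0,5,0]
Step 13: insert f at [13, 17, 25, 35] -> counters=[0,0,0,1,1,0,0,0,0,0,0,0,0,5,1,0,0,5,0,0,0,0,0,0,0,5,1,1,0,0,1,0,1,0,0,6,0]
Step 14: insert f at [13, 17, 25, 35] -> counters=[0,0,0,1,1,0,0,0,0,0,0,0,0,6,1,0,0,6,0,0,0,0,0,0,0,6,1,1,0,0,1,0,1,0,0,7,0]
Step 15: insert hbj at [3, 14, 26, 35] -> counters=[0,0,0,2,1,0,0,0,0,0,0,0,0,6,2,0,0,6,0,0,0,0,0,0,0,6,2,1,0,0,1,0,1,0,0,8,0]
Step 16: insert rn at [4, 27, 30, 32] -> counters=[0,0,0,2,2,0,0,0,0,0,0,0,0,6,2,0,0,6,0,0,0,0,0,0,0,6,2,2,0,0,2,0,2,0,0,8,0]
Step 17: delete f at [13, 17, 25, 35] -> counters=[0,0,0,2,2,0,0,0,0,0,0,0,0,5,2,0,0,5,0,0,0,0,0,0,0,5,2,2,0,0,2,0,2,0,0,7,0]
Step 18: insert f at [13, 17, 25, 35] -> counters=[0,0,0,2,2,0,0,0,0,0,0,0,0,6,2,0,0,6,0,0,0,0,0,0,0,6,2,2,0,0,2,0,2,0,0,8,0]
Final counters=[0,0,0,2,2,0,0,0,0,0,0,0,0,6,2,0,0,6,0,0,0,0,0,0,0,6,2,2,0,0,2,0,2,0,0,8,0] -> counters[13]=6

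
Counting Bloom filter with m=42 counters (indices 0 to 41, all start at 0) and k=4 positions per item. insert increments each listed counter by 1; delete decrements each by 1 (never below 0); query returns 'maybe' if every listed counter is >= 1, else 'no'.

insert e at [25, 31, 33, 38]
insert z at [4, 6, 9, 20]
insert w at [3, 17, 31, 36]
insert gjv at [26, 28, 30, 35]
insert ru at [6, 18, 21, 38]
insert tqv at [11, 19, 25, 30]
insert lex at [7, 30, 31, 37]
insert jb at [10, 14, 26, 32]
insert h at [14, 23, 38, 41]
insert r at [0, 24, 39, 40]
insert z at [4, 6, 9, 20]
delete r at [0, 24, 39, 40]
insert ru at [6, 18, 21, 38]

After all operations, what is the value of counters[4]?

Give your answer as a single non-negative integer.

Step 1: insert e at [25, 31, 33, 38] -> counters=[0,0,0,0,0,0,0,0,0,0,0,0,0,0,0,0,0,0,0,0,0,0,0,0,0,1,0,0,0,0,0,1,0,1,0,0,0,0,1,0,0,0]
Step 2: insert z at [4, 6, 9, 20] -> counters=[0,0,0,0,1,0,1,0,0,1,0,0,0,0,0,0,0,0,0,0,1,0,0,0,0,1,0,0,0,0,0,1,0,1,0,0,0,0,1,0,0,0]
Step 3: insert w at [3, 17, 31, 36] -> counters=[0,0,0,1,1,0,1,0,0,1,0,0,0,0,0,0,0,1,0,0,1,0,0,0,0,1,0,0,0,0,0,2,0,1,0,0,1,0,1,0,0,0]
Step 4: insert gjv at [26, 28, 30, 35] -> counters=[0,0,0,1,1,0,1,0,0,1,0,0,0,0,0,0,0,1,0,0,1,0,0,0,0,1,1,0,1,0,1,2,0,1,0,1,1,0,1,0,0,0]
Step 5: insert ru at [6, 18, 21, 38] -> counters=[0,0,0,1,1,0,2,0,0,1,0,0,0,0,0,0,0,1,1,0,1,1,0,0,0,1,1,0,1,0,1,2,0,1,0,1,1,0,2,0,0,0]
Step 6: insert tqv at [11, 19, 25, 30] -> counters=[0,0,0,1,1,0,2,0,0,1,0,1,0,0,0,0,0,1,1,1,1,1,0,0,0,2,1,0,1,0,2,2,0,1,0,1,1,0,2,0,0,0]
Step 7: insert lex at [7, 30, 31, 37] -> counters=[0,0,0,1,1,0,2,1,0,1,0,1,0,0,0,0,0,1,1,1,1,1,0,0,0,2,1,0,1,0,3,3,0,1,0,1,1,1,2,0,0,0]
Step 8: insert jb at [10, 14, 26, 32] -> counters=[0,0,0,1,1,0,2,1,0,1,1,1,0,0,1,0,0,1,1,1,1,1,0,0,0,2,2,0,1,0,3,3,1,1,0,1,1,1,2,0,0,0]
Step 9: insert h at [14, 23, 38, 41] -> counters=[0,0,0,1,1,0,2,1,0,1,1,1,0,0,2,0,0,1,1,1,1,1,0,1,0,2,2,0,1,0,3,3,1,1,0,1,1,1,3,0,0,1]
Step 10: insert r at [0, 24, 39, 40] -> counters=[1,0,0,1,1,0,2,1,0,1,1,1,0,0,2,0,0,1,1,1,1,1,0,1,1,2,2,0,1,0,3,3,1,1,0,1,1,1,3,1,1,1]
Step 11: insert z at [4, 6, 9, 20] -> counters=[1,0,0,1,2,0,3,1,0,2,1,1,0,0,2,0,0,1,1,1,2,1,0,1,1,2,2,0,1,0,3,3,1,1,0,1,1,1,3,1,1,1]
Step 12: delete r at [0, 24, 39, 40] -> counters=[0,0,0,1,2,0,3,1,0,2,1,1,0,0,2,0,0,1,1,1,2,1,0,1,0,2,2,0,1,0,3,3,1,1,0,1,1,1,3,0,0,1]
Step 13: insert ru at [6, 18, 21, 38] -> counters=[0,0,0,1,2,0,4,1,0,2,1,1,0,0,2,0,0,1,2,1,2,2,0,1,0,2,2,0,1,0,3,3,1,1,0,1,1,1,4,0,0,1]
Final counters=[0,0,0,1,2,0,4,1,0,2,1,1,0,0,2,0,0,1,2,1,2,2,0,1,0,2,2,0,1,0,3,3,1,1,0,1,1,1,4,0,0,1] -> counters[4]=2

Answer: 2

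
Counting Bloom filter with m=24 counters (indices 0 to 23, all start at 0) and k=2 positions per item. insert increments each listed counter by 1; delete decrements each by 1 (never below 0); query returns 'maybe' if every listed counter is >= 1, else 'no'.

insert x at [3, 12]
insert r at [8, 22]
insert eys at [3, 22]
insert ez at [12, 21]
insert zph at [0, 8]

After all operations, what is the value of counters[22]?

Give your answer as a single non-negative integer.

Answer: 2

Derivation:
Step 1: insert x at [3, 12] -> counters=[0,0,0,1,0,0,0,0,0,0,0,0,1,0,0,0,0,0,0,0,0,0,0,0]
Step 2: insert r at [8, 22] -> counters=[0,0,0,1,0,0,0,0,1,0,0,0,1,0,0,0,0,0,0,0,0,0,1,0]
Step 3: insert eys at [3, 22] -> counters=[0,0,0,2,0,0,0,0,1,0,0,0,1,0,0,0,0,0,0,0,0,0,2,0]
Step 4: insert ez at [12, 21] -> counters=[0,0,0,2,0,0,0,0,1,0,0,0,2,0,0,0,0,0,0,0,0,1,2,0]
Step 5: insert zph at [0, 8] -> counters=[1,0,0,2,0,0,0,0,2,0,0,0,2,0,0,0,0,0,0,0,0,1,2,0]
Final counters=[1,0,0,2,0,0,0,0,2,0,0,0,2,0,0,0,0,0,0,0,0,1,2,0] -> counters[22]=2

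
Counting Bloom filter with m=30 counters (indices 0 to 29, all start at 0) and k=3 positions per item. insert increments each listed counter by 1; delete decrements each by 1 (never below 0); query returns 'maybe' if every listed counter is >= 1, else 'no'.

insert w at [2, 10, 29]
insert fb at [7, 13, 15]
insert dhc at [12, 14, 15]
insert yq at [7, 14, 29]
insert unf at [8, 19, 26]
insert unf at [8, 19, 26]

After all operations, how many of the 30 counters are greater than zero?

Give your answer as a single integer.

Step 1: insert w at [2, 10, 29] -> counters=[0,0,1,0,0,0,0,0,0,0,1,0,0,0,0,0,0,0,0,0,0,0,0,0,0,0,0,0,0,1]
Step 2: insert fb at [7, 13, 15] -> counters=[0,0,1,0,0,0,0,1,0,0,1,0,0,1,0,1,0,0,0,0,0,0,0,0,0,0,0,0,0,1]
Step 3: insert dhc at [12, 14, 15] -> counters=[0,0,1,0,0,0,0,1,0,0,1,0,1,1,1,2,0,0,0,0,0,0,0,0,0,0,0,0,0,1]
Step 4: insert yq at [7, 14, 29] -> counters=[0,0,1,0,0,0,0,2,0,0,1,0,1,1,2,2,0,0,0,0,0,0,0,0,0,0,0,0,0,2]
Step 5: insert unf at [8, 19, 26] -> counters=[0,0,1,0,0,0,0,2,1,0,1,0,1,1,2,2,0,0,0,1,0,0,0,0,0,0,1,0,0,2]
Step 6: insert unf at [8, 19, 26] -> counters=[0,0,1,0,0,0,0,2,2,0,1,0,1,1,2,2,0,0,0,2,0,0,0,0,0,0,2,0,0,2]
Final counters=[0,0,1,0,0,0,0,2,2,0,1,0,1,1,2,2,0,0,0,2,0,0,0,0,0,0,2,0,0,2] -> 11 nonzero

Answer: 11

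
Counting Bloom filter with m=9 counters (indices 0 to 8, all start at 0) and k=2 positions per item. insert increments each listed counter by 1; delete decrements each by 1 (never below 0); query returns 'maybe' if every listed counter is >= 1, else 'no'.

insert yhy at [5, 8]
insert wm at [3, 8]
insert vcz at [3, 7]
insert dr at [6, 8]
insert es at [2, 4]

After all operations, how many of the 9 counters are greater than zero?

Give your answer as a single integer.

Step 1: insert yhy at [5, 8] -> counters=[0,0,0,0,0,1,0,0,1]
Step 2: insert wm at [3, 8] -> counters=[0,0,0,1,0,1,0,0,2]
Step 3: insert vcz at [3, 7] -> counters=[0,0,0,2,0,1,0,1,2]
Step 4: insert dr at [6, 8] -> counters=[0,0,0,2,0,1,1,1,3]
Step 5: insert es at [2, 4] -> counters=[0,0,1,2,1,1,1,1,3]
Final counters=[0,0,1,2,1,1,1,1,3] -> 7 nonzero

Answer: 7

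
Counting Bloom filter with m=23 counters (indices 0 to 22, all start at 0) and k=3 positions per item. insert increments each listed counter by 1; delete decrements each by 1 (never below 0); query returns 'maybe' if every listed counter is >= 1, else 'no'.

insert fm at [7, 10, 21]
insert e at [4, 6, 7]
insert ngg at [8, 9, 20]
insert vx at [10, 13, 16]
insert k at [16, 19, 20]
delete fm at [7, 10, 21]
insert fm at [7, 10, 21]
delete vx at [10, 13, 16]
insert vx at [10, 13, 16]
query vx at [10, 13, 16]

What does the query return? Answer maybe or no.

Step 1: insert fm at [7, 10, 21] -> counters=[0,0,0,0,0,0,0,1,0,0,1,0,0,0,0,0,0,0,0,0,0,1,0]
Step 2: insert e at [4, 6, 7] -> counters=[0,0,0,0,1,0,1,2,0,0,1,0,0,0,0,0,0,0,0,0,0,1,0]
Step 3: insert ngg at [8, 9, 20] -> counters=[0,0,0,0,1,0,1,2,1,1,1,0,0,0,0,0,0,0,0,0,1,1,0]
Step 4: insert vx at [10, 13, 16] -> counters=[0,0,0,0,1,0,1,2,1,1,2,0,0,1,0,0,1,0,0,0,1,1,0]
Step 5: insert k at [16, 19, 20] -> counters=[0,0,0,0,1,0,1,2,1,1,2,0,0,1,0,0,2,0,0,1,2,1,0]
Step 6: delete fm at [7, 10, 21] -> counters=[0,0,0,0,1,0,1,1,1,1,1,0,0,1,0,0,2,0,0,1,2,0,0]
Step 7: insert fm at [7, 10, 21] -> counters=[0,0,0,0,1,0,1,2,1,1,2,0,0,1,0,0,2,0,0,1,2,1,0]
Step 8: delete vx at [10, 13, 16] -> counters=[0,0,0,0,1,0,1,2,1,1,1,0,0,0,0,0,1,0,0,1,2,1,0]
Step 9: insert vx at [10, 13, 16] -> counters=[0,0,0,0,1,0,1,2,1,1,2,0,0,1,0,0,2,0,0,1,2,1,0]
Query vx: check counters[10]=2 counters[13]=1 counters[16]=2 -> maybe

Answer: maybe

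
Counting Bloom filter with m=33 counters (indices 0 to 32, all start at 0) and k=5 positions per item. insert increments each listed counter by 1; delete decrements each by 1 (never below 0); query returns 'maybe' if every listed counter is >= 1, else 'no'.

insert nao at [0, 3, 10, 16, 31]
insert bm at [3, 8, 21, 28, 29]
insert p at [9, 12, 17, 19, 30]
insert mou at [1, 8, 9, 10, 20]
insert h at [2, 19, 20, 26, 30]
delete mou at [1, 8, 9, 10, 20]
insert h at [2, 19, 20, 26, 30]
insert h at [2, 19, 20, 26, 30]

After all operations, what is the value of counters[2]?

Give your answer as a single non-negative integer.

Answer: 3

Derivation:
Step 1: insert nao at [0, 3, 10, 16, 31] -> counters=[1,0,0,1,0,0,0,0,0,0,1,0,0,0,0,0,1,0,0,0,0,0,0,0,0,0,0,0,0,0,0,1,0]
Step 2: insert bm at [3, 8, 21, 28, 29] -> counters=[1,0,0,2,0,0,0,0,1,0,1,0,0,0,0,0,1,0,0,0,0,1,0,0,0,0,0,0,1,1,0,1,0]
Step 3: insert p at [9, 12, 17, 19, 30] -> counters=[1,0,0,2,0,0,0,0,1,1,1,0,1,0,0,0,1,1,0,1,0,1,0,0,0,0,0,0,1,1,1,1,0]
Step 4: insert mou at [1, 8, 9, 10, 20] -> counters=[1,1,0,2,0,0,0,0,2,2,2,0,1,0,0,0,1,1,0,1,1,1,0,0,0,0,0,0,1,1,1,1,0]
Step 5: insert h at [2, 19, 20, 26, 30] -> counters=[1,1,1,2,0,0,0,0,2,2,2,0,1,0,0,0,1,1,0,2,2,1,0,0,0,0,1,0,1,1,2,1,0]
Step 6: delete mou at [1, 8, 9, 10, 20] -> counters=[1,0,1,2,0,0,0,0,1,1,1,0,1,0,0,0,1,1,0,2,1,1,0,0,0,0,1,0,1,1,2,1,0]
Step 7: insert h at [2, 19, 20, 26, 30] -> counters=[1,0,2,2,0,0,0,0,1,1,1,0,1,0,0,0,1,1,0,3,2,1,0,0,0,0,2,0,1,1,3,1,0]
Step 8: insert h at [2, 19, 20, 26, 30] -> counters=[1,0,3,2,0,0,0,0,1,1,1,0,1,0,0,0,1,1,0,4,3,1,0,0,0,0,3,0,1,1,4,1,0]
Final counters=[1,0,3,2,0,0,0,0,1,1,1,0,1,0,0,0,1,1,0,4,3,1,0,0,0,0,3,0,1,1,4,1,0] -> counters[2]=3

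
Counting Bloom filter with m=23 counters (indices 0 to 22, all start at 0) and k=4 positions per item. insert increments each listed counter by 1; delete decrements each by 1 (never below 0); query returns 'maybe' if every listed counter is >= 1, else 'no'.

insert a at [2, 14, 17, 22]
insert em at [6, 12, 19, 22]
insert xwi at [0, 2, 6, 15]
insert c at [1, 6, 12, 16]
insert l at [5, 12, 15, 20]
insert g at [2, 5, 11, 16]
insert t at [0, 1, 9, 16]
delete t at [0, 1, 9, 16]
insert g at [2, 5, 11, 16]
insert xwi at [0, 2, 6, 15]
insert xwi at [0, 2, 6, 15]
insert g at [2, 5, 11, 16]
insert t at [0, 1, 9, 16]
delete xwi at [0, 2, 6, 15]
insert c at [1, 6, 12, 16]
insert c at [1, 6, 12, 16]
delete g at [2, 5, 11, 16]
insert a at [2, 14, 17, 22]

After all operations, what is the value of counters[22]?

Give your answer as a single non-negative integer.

Answer: 3

Derivation:
Step 1: insert a at [2, 14, 17, 22] -> counters=[0,0,1,0,0,0,0,0,0,0,0,0,0,0,1,0,0,1,0,0,0,0,1]
Step 2: insert em at [6, 12, 19, 22] -> counters=[0,0,1,0,0,0,1,0,0,0,0,0,1,0,1,0,0,1,0,1,0,0,2]
Step 3: insert xwi at [0, 2, 6, 15] -> counters=[1,0,2,0,0,0,2,0,0,0,0,0,1,0,1,1,0,1,0,1,0,0,2]
Step 4: insert c at [1, 6, 12, 16] -> counters=[1,1,2,0,0,0,3,0,0,0,0,0,2,0,1,1,1,1,0,1,0,0,2]
Step 5: insert l at [5, 12, 15, 20] -> counters=[1,1,2,0,0,1,3,0,0,0,0,0,3,0,1,2,1,1,0,1,1,0,2]
Step 6: insert g at [2, 5, 11, 16] -> counters=[1,1,3,0,0,2,3,0,0,0,0,1,3,0,1,2,2,1,0,1,1,0,2]
Step 7: insert t at [0, 1, 9, 16] -> counters=[2,2,3,0,0,2,3,0,0,1,0,1,3,0,1,2,3,1,0,1,1,0,2]
Step 8: delete t at [0, 1, 9, 16] -> counters=[1,1,3,0,0,2,3,0,0,0,0,1,3,0,1,2,2,1,0,1,1,0,2]
Step 9: insert g at [2, 5, 11, 16] -> counters=[1,1,4,0,0,3,3,0,0,0,0,2,3,0,1,2,3,1,0,1,1,0,2]
Step 10: insert xwi at [0, 2, 6, 15] -> counters=[2,1,5,0,0,3,4,0,0,0,0,2,3,0,1,3,3,1,0,1,1,0,2]
Step 11: insert xwi at [0, 2, 6, 15] -> counters=[3,1,6,0,0,3,5,0,0,0,0,2,3,0,1,4,3,1,0,1,1,0,2]
Step 12: insert g at [2, 5, 11, 16] -> counters=[3,1,7,0,0,4,5,0,0,0,0,3,3,0,1,4,4,1,0,1,1,0,2]
Step 13: insert t at [0, 1, 9, 16] -> counters=[4,2,7,0,0,4,5,0,0,1,0,3,3,0,1,4,5,1,0,1,1,0,2]
Step 14: delete xwi at [0, 2, 6, 15] -> counters=[3,2,6,0,0,4,4,0,0,1,0,3,3,0,1,3,5,1,0,1,1,0,2]
Step 15: insert c at [1, 6, 12, 16] -> counters=[3,3,6,0,0,4,5,0,0,1,0,3,4,0,1,3,6,1,0,1,1,0,2]
Step 16: insert c at [1, 6, 12, 16] -> counters=[3,4,6,0,0,4,6,0,0,1,0,3,5,0,1,3,7,1,0,1,1,0,2]
Step 17: delete g at [2, 5, 11, 16] -> counters=[3,4,5,0,0,3,6,0,0,1,0,2,5,0,1,3,6,1,0,1,1,0,2]
Step 18: insert a at [2, 14, 17, 22] -> counters=[3,4,6,0,0,3,6,0,0,1,0,2,5,0,2,3,6,2,0,1,1,0,3]
Final counters=[3,4,6,0,0,3,6,0,0,1,0,2,5,0,2,3,6,2,0,1,1,0,3] -> counters[22]=3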